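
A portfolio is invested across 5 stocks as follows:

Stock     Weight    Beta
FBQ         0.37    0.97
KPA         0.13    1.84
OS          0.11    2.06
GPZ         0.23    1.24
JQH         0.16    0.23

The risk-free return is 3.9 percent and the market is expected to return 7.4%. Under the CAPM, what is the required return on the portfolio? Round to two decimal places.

β_P = Σ w_i β_i = 0.37×0.97 + 0.13×1.84 + 0.11×2.06 + 0.23×1.24 + 0.16×0.23 = 1.1467
MRP = 7.4% − 3.9% = 3.50%
E(R_P) = R_f + β_P × MRP = 3.9% + 1.1467 × 3.5% = 7.91%

7.91%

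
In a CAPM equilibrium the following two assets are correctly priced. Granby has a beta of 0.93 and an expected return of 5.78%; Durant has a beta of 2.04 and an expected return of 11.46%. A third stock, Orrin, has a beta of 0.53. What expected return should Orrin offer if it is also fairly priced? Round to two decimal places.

3.73%

MRP (SML slope) = (11.46% − 5.78%) / (2.04 − 0.93) = 5.68% / 1.11 = 5.1171%
R_f (intercept) = 5.78% − 0.93 × 5.1171% = 1.0211%
E(R_Orrin) = R_f + β × MRP = 1.0211% + 0.53 × 5.1171% = 3.73%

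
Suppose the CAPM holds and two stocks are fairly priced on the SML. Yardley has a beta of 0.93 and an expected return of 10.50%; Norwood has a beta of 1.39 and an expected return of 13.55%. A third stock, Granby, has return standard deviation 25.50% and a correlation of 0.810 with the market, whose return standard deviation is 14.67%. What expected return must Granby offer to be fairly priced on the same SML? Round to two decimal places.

13.67%

MRP = (13.55% − 10.50%) / (1.39 − 0.93) = 6.6304%
R_f = 10.50% − 0.93 × 6.6304% = 4.3337%
β_Granby = ρ·σ_i/σ_m = 0.810 × 25.50 / 14.67 = 1.4080
E(R_Granby) = R_f + β × MRP = 4.3337% + 1.4080 × 6.6304% = 13.67%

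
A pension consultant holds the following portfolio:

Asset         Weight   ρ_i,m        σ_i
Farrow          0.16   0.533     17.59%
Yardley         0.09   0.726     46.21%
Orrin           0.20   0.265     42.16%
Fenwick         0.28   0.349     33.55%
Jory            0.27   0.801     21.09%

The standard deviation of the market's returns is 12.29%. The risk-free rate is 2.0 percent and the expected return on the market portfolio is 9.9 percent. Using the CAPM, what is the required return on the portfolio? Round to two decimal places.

11.38%

β_Farrow = 0.533 × 17.59% / 12.29% = 0.7629
β_Yardley = 0.726 × 46.21% / 12.29% = 2.7297
β_Orrin = 0.265 × 42.16% / 12.29% = 0.9091
β_Fenwick = 0.349 × 33.55% / 12.29% = 0.9527
β_Jory = 0.801 × 21.09% / 12.29% = 1.3745
β_P = Σ w_i β_i = 0.16×0.7629 + 0.09×2.7297 + 0.20×0.9091 + 0.28×0.9527 + 0.27×1.3745 = 1.1874
MRP = 9.9% − 2.0% = 7.90%
E(R_P) = R_f + β_P × MRP = 2.0% + 1.1874 × 7.9% = 11.38%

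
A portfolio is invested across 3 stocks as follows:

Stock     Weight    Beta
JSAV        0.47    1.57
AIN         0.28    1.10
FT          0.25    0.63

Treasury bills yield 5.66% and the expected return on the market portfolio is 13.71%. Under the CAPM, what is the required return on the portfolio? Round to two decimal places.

β_P = Σ w_i β_i = 0.47×1.57 + 0.28×1.10 + 0.25×0.63 = 1.2034
MRP = 13.71% − 5.66% = 8.05%
E(R_P) = R_f + β_P × MRP = 5.66% + 1.2034 × 8.05% = 15.35%

15.35%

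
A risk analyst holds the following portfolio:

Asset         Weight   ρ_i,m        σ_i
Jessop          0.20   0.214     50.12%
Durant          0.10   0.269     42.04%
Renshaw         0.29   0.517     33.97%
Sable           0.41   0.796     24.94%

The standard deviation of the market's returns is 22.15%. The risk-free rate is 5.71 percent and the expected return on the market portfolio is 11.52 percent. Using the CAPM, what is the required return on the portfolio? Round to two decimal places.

β_Jessop = 0.214 × 50.12% / 22.15% = 0.4842
β_Durant = 0.269 × 42.04% / 22.15% = 0.5106
β_Renshaw = 0.517 × 33.97% / 22.15% = 0.7929
β_Sable = 0.796 × 24.94% / 22.15% = 0.8963
β_P = Σ w_i β_i = 0.20×0.4842 + 0.10×0.5106 + 0.29×0.7929 + 0.41×0.8963 = 0.7453
MRP = 11.52% − 5.71% = 5.81%
E(R_P) = R_f + β_P × MRP = 5.71% + 0.7453 × 5.81% = 10.04%

10.04%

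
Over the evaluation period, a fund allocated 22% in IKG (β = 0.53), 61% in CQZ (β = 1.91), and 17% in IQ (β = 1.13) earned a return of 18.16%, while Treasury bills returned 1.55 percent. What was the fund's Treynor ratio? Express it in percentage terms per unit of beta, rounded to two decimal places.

11.27%

β_P = 0.22×0.53 + 0.61×1.91 + 0.17×1.13 = 1.4738
Treynor = (R_P − R_f) / β_P = (18.16% − 1.55%) / 1.4738 = 16.61% / 1.4738 = 11.27%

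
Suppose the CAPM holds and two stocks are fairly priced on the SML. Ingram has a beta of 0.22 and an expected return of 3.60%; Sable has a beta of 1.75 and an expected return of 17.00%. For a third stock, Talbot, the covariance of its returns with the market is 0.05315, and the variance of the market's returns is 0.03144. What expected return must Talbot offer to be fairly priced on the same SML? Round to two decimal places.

MRP = (17.00% − 3.60%) / (1.75 − 0.22) = 8.7582%
R_f = 3.60% − 0.22 × 8.7582% = 1.6732%
β_Talbot = Cov / Var(R_m) = 0.05315 / 0.03144 = 1.6905
E(R_Talbot) = R_f + β × MRP = 1.6732% + 1.6905 × 8.7582% = 16.48%

16.48%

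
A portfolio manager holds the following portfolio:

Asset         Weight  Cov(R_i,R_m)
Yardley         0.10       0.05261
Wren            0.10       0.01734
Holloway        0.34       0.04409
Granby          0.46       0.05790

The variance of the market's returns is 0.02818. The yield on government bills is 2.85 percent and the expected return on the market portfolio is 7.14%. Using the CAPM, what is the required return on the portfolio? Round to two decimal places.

β_Yardley = 0.05261 / 0.02818 = 1.8669
β_Wren = 0.01734 / 0.02818 = 0.6153
β_Holloway = 0.04409 / 0.02818 = 1.5646
β_Granby = 0.05790 / 0.02818 = 2.0546
β_P = Σ w_i β_i = 0.10×1.8669 + 0.10×0.6153 + 0.34×1.5646 + 0.46×2.0546 = 1.7253
MRP = 7.14% − 2.85% = 4.29%
E(R_P) = R_f + β_P × MRP = 2.85% + 1.7253 × 4.29% = 10.25%

10.25%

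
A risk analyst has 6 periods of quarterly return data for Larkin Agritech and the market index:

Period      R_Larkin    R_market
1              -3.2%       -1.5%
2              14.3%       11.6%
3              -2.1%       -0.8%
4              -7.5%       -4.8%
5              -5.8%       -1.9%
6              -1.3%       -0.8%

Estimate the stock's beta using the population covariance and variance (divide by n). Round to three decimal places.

Mean R_i = (-3.2 + 14.3 − 2.1 − 7.5 − 5.8 − 1.3) / 6 = -0.9333%
Mean R_m = (-1.5 + 11.6 − 0.8 − 4.8 − 1.9 − 0.8) / 6 = 0.3000%
Σ(R_i − R̄_i)(R_m − R̄_m) = 222.1000  ⇒  Cov = 222.1000 / 6 = 37.0167
Σ(R_m − R̄_m)² = 164.2000  ⇒  Var(R_m) = 164.2000 / 6 = 27.3667
β = Cov / Var(R_m) = 37.0167 / 27.3667 = 1.3526

1.353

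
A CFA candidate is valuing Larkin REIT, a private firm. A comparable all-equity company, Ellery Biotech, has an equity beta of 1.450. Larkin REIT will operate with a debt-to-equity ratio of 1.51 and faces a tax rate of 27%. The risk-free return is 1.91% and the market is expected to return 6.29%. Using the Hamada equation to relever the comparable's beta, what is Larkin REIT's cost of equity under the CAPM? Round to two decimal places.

β_L = β_U × [1 + (1 − t)(D/E)] = 1.450 × [1 + (1 − 0.27) × 1.51]
    = 1.450 × [1 + 0.73 × 1.51] = 1.450 × 2.1023 = 3.0483
MRP = 6.29% − 1.91% = 4.38%
E(R) = R_f + β_L × MRP = 1.91% + 3.0483 × 4.38% = 15.26%

15.26%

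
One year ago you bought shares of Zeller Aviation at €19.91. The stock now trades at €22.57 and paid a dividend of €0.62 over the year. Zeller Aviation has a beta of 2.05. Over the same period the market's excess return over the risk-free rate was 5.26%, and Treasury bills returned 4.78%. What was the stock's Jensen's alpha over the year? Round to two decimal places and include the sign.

+0.91%

Realised HPR = (P1 + D1 − P0) / P0 = (22.57 + 0.62 − 19.91) / 19.91 = 3.28 / 19.91 = 16.4741%
CAPM required = R_f + β·MRP = 4.78% + 2.05 × 5.26% = 15.5630%
α = realised − required = 16.4741% − 15.5630% = +0.91%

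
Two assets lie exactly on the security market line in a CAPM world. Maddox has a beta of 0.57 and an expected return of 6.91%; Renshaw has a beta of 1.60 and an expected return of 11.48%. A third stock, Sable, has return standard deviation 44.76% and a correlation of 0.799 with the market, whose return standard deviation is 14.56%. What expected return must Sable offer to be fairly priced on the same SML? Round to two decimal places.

MRP = (11.48% − 6.91%) / (1.60 − 0.57) = 4.4369%
R_f = 6.91% − 0.57 × 4.4369% = 4.3810%
β_Sable = ρ·σ_i/σ_m = 0.799 × 44.76 / 14.56 = 2.4563
E(R_Sable) = R_f + β × MRP = 4.3810% + 2.4563 × 4.4369% = 15.28%

15.28%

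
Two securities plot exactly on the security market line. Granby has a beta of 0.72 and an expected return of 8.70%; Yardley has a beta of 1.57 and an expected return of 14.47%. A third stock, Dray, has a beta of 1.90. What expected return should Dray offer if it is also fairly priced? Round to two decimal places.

MRP (SML slope) = (14.47% − 8.70%) / (1.57 − 0.72) = 5.77% / 0.85 = 6.7882%
R_f (intercept) = 8.70% − 0.72 × 6.7882% = 3.8125%
E(R_Dray) = R_f + β × MRP = 3.8125% + 1.90 × 6.7882% = 16.71%

16.71%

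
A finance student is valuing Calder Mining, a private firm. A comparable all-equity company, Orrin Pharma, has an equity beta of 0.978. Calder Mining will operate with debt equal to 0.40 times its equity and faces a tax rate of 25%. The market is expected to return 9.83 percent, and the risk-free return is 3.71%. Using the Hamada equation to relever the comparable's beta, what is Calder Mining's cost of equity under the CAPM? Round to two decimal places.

11.49%

β_L = β_U × [1 + (1 − t)(D/E)] = 0.978 × [1 + (1 − 0.25) × 0.40]
    = 0.978 × [1 + 0.75 × 0.40] = 0.978 × 1.3000 = 1.2714
MRP = 9.83% − 3.71% = 6.12%
E(R) = R_f + β_L × MRP = 3.71% + 1.2714 × 6.12% = 11.49%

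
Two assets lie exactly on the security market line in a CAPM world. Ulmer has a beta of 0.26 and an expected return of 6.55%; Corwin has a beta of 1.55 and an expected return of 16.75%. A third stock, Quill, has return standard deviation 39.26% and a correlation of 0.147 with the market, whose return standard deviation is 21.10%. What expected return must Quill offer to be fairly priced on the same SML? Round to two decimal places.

6.66%

MRP = (16.75% − 6.55%) / (1.55 − 0.26) = 7.9070%
R_f = 6.55% − 0.26 × 7.9070% = 4.4942%
β_Quill = ρ·σ_i/σ_m = 0.147 × 39.26 / 21.10 = 0.2735
E(R_Quill) = R_f + β × MRP = 4.4942% + 0.2735 × 7.9070% = 6.66%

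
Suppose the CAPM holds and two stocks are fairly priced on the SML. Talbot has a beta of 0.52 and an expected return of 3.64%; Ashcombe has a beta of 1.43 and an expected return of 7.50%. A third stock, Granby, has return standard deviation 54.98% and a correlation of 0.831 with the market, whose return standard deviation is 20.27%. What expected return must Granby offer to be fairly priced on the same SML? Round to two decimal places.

MRP = (7.50% − 3.64%) / (1.43 − 0.52) = 4.2418%
R_f = 3.64% − 0.52 × 4.2418% = 1.4343%
β_Granby = ρ·σ_i/σ_m = 0.831 × 54.98 / 20.27 = 2.2540
E(R_Granby) = R_f + β × MRP = 1.4343% + 2.2540 × 4.2418% = 11.00%

11.00%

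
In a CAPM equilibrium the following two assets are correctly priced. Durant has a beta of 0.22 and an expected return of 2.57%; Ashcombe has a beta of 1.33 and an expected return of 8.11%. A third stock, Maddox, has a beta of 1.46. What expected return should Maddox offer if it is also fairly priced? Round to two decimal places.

MRP (SML slope) = (8.11% − 2.57%) / (1.33 − 0.22) = 5.54% / 1.11 = 4.9910%
R_f (intercept) = 2.57% − 0.22 × 4.9910% = 1.4720%
E(R_Maddox) = R_f + β × MRP = 1.4720% + 1.46 × 4.9910% = 8.76%

8.76%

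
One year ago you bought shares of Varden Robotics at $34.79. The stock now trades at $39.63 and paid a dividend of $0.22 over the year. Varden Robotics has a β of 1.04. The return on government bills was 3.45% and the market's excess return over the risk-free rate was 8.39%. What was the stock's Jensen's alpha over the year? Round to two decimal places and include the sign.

+2.37%

Realised HPR = (P1 + D1 − P0) / P0 = (39.63 + 0.22 − 34.79) / 34.79 = 5.06 / 34.79 = 14.5444%
CAPM required = R_f + β·MRP = 3.45% + 1.04 × 8.39% = 12.1756%
α = realised − required = 14.5444% − 12.1756% = +2.37%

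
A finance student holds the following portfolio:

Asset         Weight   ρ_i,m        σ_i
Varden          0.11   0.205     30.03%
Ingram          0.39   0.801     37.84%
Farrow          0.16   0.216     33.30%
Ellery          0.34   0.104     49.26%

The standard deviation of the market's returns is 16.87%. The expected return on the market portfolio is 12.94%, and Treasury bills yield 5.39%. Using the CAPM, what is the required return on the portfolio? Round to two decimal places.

β_Varden = 0.205 × 30.03% / 16.87% = 0.3649
β_Ingram = 0.801 × 37.84% / 16.87% = 1.7967
β_Farrow = 0.216 × 33.30% / 16.87% = 0.4264
β_Ellery = 0.104 × 49.26% / 16.87% = 0.3037
β_P = Σ w_i β_i = 0.11×0.3649 + 0.39×1.7967 + 0.16×0.4264 + 0.34×0.3037 = 0.9123
MRP = 12.94% − 5.39% = 7.55%
E(R_P) = R_f + β_P × MRP = 5.39% + 0.9123 × 7.55% = 12.28%

12.28%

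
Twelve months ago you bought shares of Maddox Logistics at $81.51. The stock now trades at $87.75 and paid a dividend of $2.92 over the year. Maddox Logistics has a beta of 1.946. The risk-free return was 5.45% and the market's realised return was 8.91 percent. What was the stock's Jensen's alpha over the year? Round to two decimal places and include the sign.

Realised HPR = (P1 + D1 − P0) / P0 = (87.75 + 2.92 − 81.51) / 81.51 = 9.16 / 81.51 = 11.2379%
MRP = 8.91% − 5.45% = 3.46%
CAPM required = R_f + β·MRP = 5.45% + 1.946 × 3.46% = 12.18316%
α = realised − required = 11.2379% − 12.18316% = -0.95%

-0.95%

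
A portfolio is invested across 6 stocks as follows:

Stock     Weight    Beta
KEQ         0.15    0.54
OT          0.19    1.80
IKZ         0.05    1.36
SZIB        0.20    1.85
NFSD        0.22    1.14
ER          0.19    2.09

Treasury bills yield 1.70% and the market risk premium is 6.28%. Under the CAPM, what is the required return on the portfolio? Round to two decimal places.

11.18%

β_P = Σ w_i β_i = 0.15×0.54 + 0.19×1.80 + 0.05×1.36 + 0.20×1.85 + 0.22×1.14 + 0.19×2.09 = 1.5089
E(R_P) = R_f + β_P × MRP = 1.70% + 1.5089 × 6.28% = 11.18%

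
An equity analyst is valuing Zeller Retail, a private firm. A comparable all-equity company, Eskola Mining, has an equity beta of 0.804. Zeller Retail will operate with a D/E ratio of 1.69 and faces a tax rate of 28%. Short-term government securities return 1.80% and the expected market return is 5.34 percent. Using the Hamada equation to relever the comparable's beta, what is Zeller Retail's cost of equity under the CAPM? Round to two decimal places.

8.11%

β_L = β_U × [1 + (1 − t)(D/E)] = 0.804 × [1 + (1 − 0.28) × 1.69]
    = 0.804 × [1 + 0.72 × 1.69] = 0.804 × 2.2168 = 1.7823
MRP = 5.34% − 1.80% = 3.54%
E(R) = R_f + β_L × MRP = 1.80% + 1.7823 × 3.54% = 8.11%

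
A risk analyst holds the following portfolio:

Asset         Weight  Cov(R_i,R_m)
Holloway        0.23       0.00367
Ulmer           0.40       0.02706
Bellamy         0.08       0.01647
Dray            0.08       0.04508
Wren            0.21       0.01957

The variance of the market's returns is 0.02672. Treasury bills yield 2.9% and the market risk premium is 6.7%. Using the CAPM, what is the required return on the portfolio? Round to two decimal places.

β_Holloway = 0.00367 / 0.02672 = 0.1374
β_Ulmer = 0.02706 / 0.02672 = 1.0127
β_Bellamy = 0.01647 / 0.02672 = 0.6164
β_Dray = 0.04508 / 0.02672 = 1.6871
β_Wren = 0.01957 / 0.02672 = 0.7324
β_P = Σ w_i β_i = 0.23×0.1374 + 0.40×1.0127 + 0.08×0.6164 + 0.08×1.6871 + 0.21×0.7324 = 0.7748
E(R_P) = R_f + β_P × MRP = 2.9% + 0.7748 × 6.7% = 8.09%

8.09%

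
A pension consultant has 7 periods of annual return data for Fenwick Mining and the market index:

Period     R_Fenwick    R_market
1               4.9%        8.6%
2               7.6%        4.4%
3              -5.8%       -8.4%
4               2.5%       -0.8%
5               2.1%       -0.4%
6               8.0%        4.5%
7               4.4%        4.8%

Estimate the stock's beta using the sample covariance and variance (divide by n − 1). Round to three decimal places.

Mean R_i = (4.9 + 7.6 − 5.8 + 2.5 + 2.1 + 8.0 + 4.4) / 7 = 3.3857%
Mean R_m = (8.6 + 4.4 − 8.4 − 0.8 − 0.4 + 4.5 + 4.8) / 7 = 1.8143%
Σ(R_i − R̄_i)(R_m − R̄_m) = 135.5814  ⇒  Cov = 135.5814 / 6 = 22.5969
Σ(R_m − R̄_m)² = 184.9286  ⇒  Var(R_m) = 184.9286 / 6 = 30.8214
β = Cov / Var(R_m) = 22.5969 / 30.8214 = 0.7332

0.733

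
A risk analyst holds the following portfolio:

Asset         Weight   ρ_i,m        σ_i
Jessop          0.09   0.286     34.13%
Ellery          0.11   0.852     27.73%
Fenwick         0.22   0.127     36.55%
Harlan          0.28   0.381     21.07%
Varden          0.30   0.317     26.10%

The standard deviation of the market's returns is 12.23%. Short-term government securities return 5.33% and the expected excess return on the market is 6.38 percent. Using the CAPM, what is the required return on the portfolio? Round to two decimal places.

β_Jessop = 0.286 × 34.13% / 12.23% = 0.7981
β_Ellery = 0.852 × 27.73% / 12.23% = 1.9318
β_Fenwick = 0.127 × 36.55% / 12.23% = 0.3795
β_Harlan = 0.381 × 21.07% / 12.23% = 0.6564
β_Varden = 0.317 × 26.10% / 12.23% = 0.6765
β_P = Σ w_i β_i = 0.09×0.7981 + 0.11×1.9318 + 0.22×0.3795 + 0.28×0.6564 + 0.30×0.6765 = 0.7546
E(R_P) = R_f + β_P × MRP = 5.33% + 0.7546 × 6.38% = 10.14%

10.14%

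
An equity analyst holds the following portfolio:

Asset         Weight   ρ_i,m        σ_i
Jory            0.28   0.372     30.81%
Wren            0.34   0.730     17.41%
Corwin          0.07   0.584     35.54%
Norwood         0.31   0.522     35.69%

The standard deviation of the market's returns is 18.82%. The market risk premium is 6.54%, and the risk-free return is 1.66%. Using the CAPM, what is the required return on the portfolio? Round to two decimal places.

6.79%

β_Jory = 0.372 × 30.81% / 18.82% = 0.6090
β_Wren = 0.730 × 17.41% / 18.82% = 0.6753
β_Corwin = 0.584 × 35.54% / 18.82% = 1.1028
β_Norwood = 0.522 × 35.69% / 18.82% = 0.9899
β_P = Σ w_i β_i = 0.28×0.6090 + 0.34×0.6753 + 0.07×1.1028 + 0.31×0.9899 = 0.7842
E(R_P) = R_f + β_P × MRP = 1.66% + 0.7842 × 6.54% = 6.79%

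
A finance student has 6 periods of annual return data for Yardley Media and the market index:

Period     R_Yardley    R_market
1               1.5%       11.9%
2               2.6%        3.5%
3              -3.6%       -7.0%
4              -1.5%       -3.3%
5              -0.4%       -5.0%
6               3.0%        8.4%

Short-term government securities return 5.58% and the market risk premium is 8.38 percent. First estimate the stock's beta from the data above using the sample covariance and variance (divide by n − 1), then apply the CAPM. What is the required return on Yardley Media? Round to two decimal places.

Mean R_i = (1.5 + 2.6 − 3.6 − 1.5 − 0.4 + 3.0) / 6 = 0.2667%
Mean R_m = (11.9 + 3.5 − 7.0 − 3.3 − 5.0 + 8.4) / 6 = 1.4167%
Σ(R_i − R̄_i)(R_m − R̄_m) = 82.0333  ⇒  Cov = 82.0333 / 5 = 16.4067
Σ(R_m − R̄_m)² = 297.2683  ⇒  Var(R_m) = 297.2683 / 5 = 59.4537
β = Cov / Var(R_m) = 16.4067 / 59.4537 = 0.2760
E(R) = R_f + β × MRP = 5.58% + 0.2760 × 8.38% = 7.89%

7.89%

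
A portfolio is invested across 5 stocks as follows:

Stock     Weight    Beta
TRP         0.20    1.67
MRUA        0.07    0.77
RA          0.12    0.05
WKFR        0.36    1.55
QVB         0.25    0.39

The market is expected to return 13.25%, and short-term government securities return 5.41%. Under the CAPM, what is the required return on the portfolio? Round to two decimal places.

13.64%

β_P = Σ w_i β_i = 0.20×1.67 + 0.07×0.77 + 0.12×0.05 + 0.36×1.55 + 0.25×0.39 = 1.0494
MRP = 13.25% − 5.41% = 7.84%
E(R_P) = R_f + β_P × MRP = 5.41% + 1.0494 × 7.84% = 13.64%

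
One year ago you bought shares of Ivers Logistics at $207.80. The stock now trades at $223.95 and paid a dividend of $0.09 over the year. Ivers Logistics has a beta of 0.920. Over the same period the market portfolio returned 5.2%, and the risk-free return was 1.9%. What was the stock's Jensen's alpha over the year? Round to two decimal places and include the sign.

Realised HPR = (P1 + D1 − P0) / P0 = (223.95 + 0.09 − 207.80) / 207.80 = 16.24 / 207.80 = 7.8152%
MRP = 5.2% − 1.9% = 3.30%
CAPM required = R_f + β·MRP = 1.9% + 0.920 × 3.3% = 4.9360%
α = realised − required = 7.8152% − 4.9360% = +2.88%

+2.88%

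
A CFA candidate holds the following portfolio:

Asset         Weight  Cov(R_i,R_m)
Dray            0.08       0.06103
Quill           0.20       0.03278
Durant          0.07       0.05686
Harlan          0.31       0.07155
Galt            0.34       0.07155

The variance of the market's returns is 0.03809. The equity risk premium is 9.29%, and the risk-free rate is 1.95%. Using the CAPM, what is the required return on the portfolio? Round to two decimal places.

β_Dray = 0.06103 / 0.03809 = 1.6023
β_Quill = 0.03278 / 0.03809 = 0.8606
β_Durant = 0.05686 / 0.03809 = 1.4928
β_Harlan = 0.07155 / 0.03809 = 1.8784
β_Galt = 0.07155 / 0.03809 = 1.8784
β_P = Σ w_i β_i = 0.08×1.6023 + 0.20×0.8606 + 0.07×1.4928 + 0.31×1.8784 + 0.34×1.8784 = 1.6258
E(R_P) = R_f + β_P × MRP = 1.95% + 1.6258 × 9.29% = 17.05%

17.05%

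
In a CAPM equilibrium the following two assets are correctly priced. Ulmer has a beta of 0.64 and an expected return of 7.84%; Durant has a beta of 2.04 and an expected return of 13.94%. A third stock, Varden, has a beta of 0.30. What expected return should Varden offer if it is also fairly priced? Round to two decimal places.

6.36%

MRP (SML slope) = (13.94% − 7.84%) / (2.04 − 0.64) = 6.10% / 1.40 = 4.3571%
R_f (intercept) = 7.84% − 0.64 × 4.3571% = 5.0515%
E(R_Varden) = R_f + β × MRP = 5.0515% + 0.30 × 4.3571% = 6.36%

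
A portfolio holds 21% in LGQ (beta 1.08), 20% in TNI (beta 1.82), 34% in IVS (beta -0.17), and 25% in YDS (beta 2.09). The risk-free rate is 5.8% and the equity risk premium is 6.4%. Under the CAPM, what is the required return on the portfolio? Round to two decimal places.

12.56%

β_P = Σ w_i β_i = 0.21×1.08 + 0.20×1.82 + 0.34×-0.17 + 0.25×2.09 = 1.0555
E(R_P) = R_f + β_P × MRP = 5.8% + 1.0555 × 6.4% = 12.56%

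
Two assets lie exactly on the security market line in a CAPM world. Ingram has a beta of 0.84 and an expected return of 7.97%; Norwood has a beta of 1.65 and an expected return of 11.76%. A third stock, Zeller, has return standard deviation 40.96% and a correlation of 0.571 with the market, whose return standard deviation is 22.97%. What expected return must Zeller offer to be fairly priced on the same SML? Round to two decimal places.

8.80%

MRP = (11.76% − 7.97%) / (1.65 − 0.84) = 4.6790%
R_f = 7.97% − 0.84 × 4.6790% = 4.0396%
β_Zeller = ρ·σ_i/σ_m = 0.571 × 40.96 / 22.97 = 1.0182
E(R_Zeller) = R_f + β × MRP = 4.0396% + 1.0182 × 4.6790% = 8.80%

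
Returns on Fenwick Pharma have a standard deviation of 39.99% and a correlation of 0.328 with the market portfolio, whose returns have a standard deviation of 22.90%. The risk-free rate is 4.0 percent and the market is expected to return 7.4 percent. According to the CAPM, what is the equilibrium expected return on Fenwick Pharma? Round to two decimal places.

5.95%

β = ρ × σ_i / σ_m = 0.328 × 39.99% / 22.90% = 0.5728
MRP = 7.4% − 4.0% = 3.40%
E(R) = 4.0% + 0.5728 × 3.4% = 5.95%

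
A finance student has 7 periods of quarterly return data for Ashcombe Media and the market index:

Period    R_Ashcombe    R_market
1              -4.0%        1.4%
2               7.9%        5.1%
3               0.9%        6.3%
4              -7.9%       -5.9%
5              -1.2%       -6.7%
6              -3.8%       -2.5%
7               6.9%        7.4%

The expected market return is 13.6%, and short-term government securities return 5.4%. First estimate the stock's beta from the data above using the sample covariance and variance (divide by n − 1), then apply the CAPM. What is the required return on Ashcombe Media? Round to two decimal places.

11.67%

Mean R_i = (-4.0 + 7.9 + 0.9 − 7.9 − 1.2 − 3.8 + 6.9) / 7 = -0.1714%
Mean R_m = (1.4 + 5.1 + 6.3 − 5.9 − 6.7 − 2.5 + 7.4) / 7 = 0.7286%
Σ(R_i − R̄_i)(R_m − R̄_m) = 156.4443  ⇒  Cov = 156.4443 / 6 = 26.0741
Σ(R_m − R̄_m)² = 204.6543  ⇒  Var(R_m) = 204.6543 / 6 = 34.1091
β = Cov / Var(R_m) = 26.0741 / 34.1091 = 0.7644
MRP = 13.6% − 5.4% = 8.20%
E(R) = R_f + β × MRP = 5.4% + 0.7644 × 8.2% = 11.67%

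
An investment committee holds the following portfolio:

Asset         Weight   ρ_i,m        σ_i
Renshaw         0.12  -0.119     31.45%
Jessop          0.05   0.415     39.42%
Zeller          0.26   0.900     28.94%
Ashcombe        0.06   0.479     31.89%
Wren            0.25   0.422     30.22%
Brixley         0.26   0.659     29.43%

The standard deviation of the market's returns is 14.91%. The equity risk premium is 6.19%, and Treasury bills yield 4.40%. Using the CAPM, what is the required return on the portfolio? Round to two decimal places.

β_Renshaw = -0.119 × 31.45% / 14.91% = -0.2510
β_Jessop = 0.415 × 39.42% / 14.91% = 1.0972
β_Zeller = 0.900 × 28.94% / 14.91% = 1.7469
β_Ashcombe = 0.479 × 31.89% / 14.91% = 1.0245
β_Wren = 0.422 × 30.22% / 14.91% = 0.8553
β_Brixley = 0.659 × 29.43% / 14.91% = 1.3008
β_P = Σ w_i β_i = 0.12×-0.2510 + 0.05×1.0972 + 0.26×1.7469 + 0.06×1.0245 + 0.25×0.8553 + 0.26×1.3008 = 1.0924
E(R_P) = R_f + β_P × MRP = 4.40% + 1.0924 × 6.19% = 11.16%

11.16%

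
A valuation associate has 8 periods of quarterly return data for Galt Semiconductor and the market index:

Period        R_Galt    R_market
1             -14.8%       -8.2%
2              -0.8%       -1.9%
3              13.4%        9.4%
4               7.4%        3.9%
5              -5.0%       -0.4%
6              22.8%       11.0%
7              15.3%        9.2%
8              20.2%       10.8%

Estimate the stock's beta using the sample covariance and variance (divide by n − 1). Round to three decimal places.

1.814

Mean R_i = (-14.8 − 0.8 + 13.4 + 7.4 − 5.0 + 22.8 + 15.3 + 20.2) / 8 = 7.3125%
Mean R_m = (-8.2 − 1.9 + 9.4 + 3.9 − 0.4 + 11.0 + 9.2 + 10.8) / 8 = 4.2250%
Σ(R_i − R̄_i)(R_m − R̄_m) = 642.2575  ⇒  Cov = 642.2575 / 7 = 91.7511
Σ(R_m − R̄_m)² = 354.0550  ⇒  Var(R_m) = 354.0550 / 7 = 50.5793
β = Cov / Var(R_m) = 91.7511 / 50.5793 = 1.8140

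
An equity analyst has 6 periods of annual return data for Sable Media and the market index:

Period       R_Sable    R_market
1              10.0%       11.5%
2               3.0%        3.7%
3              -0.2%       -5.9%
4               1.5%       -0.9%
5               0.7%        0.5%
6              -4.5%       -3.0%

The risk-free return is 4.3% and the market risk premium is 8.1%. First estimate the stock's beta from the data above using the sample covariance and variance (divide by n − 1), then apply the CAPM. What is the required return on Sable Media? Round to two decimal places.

9.97%

Mean R_i = (10.0 + 3.0 − 0.2 + 1.5 + 0.7 − 4.5) / 6 = 1.7500%
Mean R_m = (11.5 + 3.7 − 5.9 − 0.9 + 0.5 − 3.0) / 6 = 0.9833%
Σ(R_i − R̄_i)(R_m − R̄_m) = 129.4550  ⇒  Cov = 129.4550 / 5 = 25.8910
Σ(R_m − R̄_m)² = 185.0083  ⇒  Var(R_m) = 185.0083 / 5 = 37.0017
β = Cov / Var(R_m) = 25.8910 / 37.0017 = 0.6997
E(R) = R_f + β × MRP = 4.3% + 0.6997 × 8.1% = 9.97%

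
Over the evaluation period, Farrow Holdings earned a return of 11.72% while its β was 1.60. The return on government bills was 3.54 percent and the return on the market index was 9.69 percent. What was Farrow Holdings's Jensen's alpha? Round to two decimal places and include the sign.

Market excess return = 9.69% − 3.54% = 6.15%
CAPM benchmark = R_f + β(R_m − R_f) = 3.54% + 1.60 × 6.15% = 13.3800%
α = actual − benchmark = 11.72% − 13.3800% = -1.66%

-1.66%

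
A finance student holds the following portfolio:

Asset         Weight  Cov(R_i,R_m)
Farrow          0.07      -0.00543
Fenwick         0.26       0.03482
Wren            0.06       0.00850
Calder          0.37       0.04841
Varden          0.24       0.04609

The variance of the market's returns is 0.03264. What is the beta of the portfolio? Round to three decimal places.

1.169

β_Farrow = -0.00543 / 0.03264 = -0.1664
β_Fenwick = 0.03482 / 0.03264 = 1.0668
β_Wren = 0.00850 / 0.03264 = 0.2604
β_Calder = 0.04841 / 0.03264 = 1.4831
β_Varden = 0.04609 / 0.03264 = 1.4121
β_P = Σ w_i β_i = 0.07×-0.1664 + 0.26×1.0668 + 0.06×0.2604 + 0.37×1.4831 + 0.24×1.4121 = 1.1690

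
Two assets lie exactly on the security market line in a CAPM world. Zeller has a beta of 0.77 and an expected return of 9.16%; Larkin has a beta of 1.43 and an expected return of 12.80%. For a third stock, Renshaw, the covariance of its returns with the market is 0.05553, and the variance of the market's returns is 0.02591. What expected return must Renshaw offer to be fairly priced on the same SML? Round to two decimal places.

16.73%

MRP = (12.80% − 9.16%) / (1.43 − 0.77) = 5.5152%
R_f = 9.16% − 0.77 × 5.5152% = 4.9133%
β_Renshaw = Cov / Var(R_m) = 0.05553 / 0.02591 = 2.1432
E(R_Renshaw) = R_f + β × MRP = 4.9133% + 2.1432 × 5.5152% = 16.73%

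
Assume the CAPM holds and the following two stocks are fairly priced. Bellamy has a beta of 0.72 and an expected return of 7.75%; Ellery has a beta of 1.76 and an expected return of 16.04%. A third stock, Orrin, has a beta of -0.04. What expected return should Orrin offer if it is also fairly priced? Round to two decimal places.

MRP (SML slope) = (16.04% − 7.75%) / (1.76 − 0.72) = 8.29% / 1.04 = 7.9712%
R_f (intercept) = 7.75% − 0.72 × 7.9712% = 2.0107%
E(R_Orrin) = R_f + β × MRP = 2.0107% + -0.04 × 7.9712% = 1.69%

1.69%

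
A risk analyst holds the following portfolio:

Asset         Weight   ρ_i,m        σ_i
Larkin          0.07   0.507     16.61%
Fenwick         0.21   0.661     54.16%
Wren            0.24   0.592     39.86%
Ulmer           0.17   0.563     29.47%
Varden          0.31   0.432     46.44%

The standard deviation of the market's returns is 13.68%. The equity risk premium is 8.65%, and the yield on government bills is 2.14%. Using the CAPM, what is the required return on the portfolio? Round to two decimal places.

β_Larkin = 0.507 × 16.61% / 13.68% = 0.6156
β_Fenwick = 0.661 × 54.16% / 13.68% = 2.6169
β_Wren = 0.592 × 39.86% / 13.68% = 1.7249
β_Ulmer = 0.563 × 29.47% / 13.68% = 1.2128
β_Varden = 0.432 × 46.44% / 13.68% = 1.4665
β_P = Σ w_i β_i = 0.07×0.6156 + 0.21×2.6169 + 0.24×1.7249 + 0.17×1.2128 + 0.31×1.4665 = 1.6674
E(R_P) = R_f + β_P × MRP = 2.14% + 1.6674 × 8.65% = 16.56%

16.56%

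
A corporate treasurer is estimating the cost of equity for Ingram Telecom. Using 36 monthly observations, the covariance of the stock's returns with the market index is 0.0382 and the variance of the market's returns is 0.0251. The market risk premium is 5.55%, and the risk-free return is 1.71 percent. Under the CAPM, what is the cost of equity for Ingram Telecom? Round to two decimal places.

10.16%

β = Cov(R_i, R_m) / Var(R_m) = 0.0382 / 0.0251 = 1.5219
E(R) = R_f + β × MRP = 1.71% + 1.5219 × 5.55% = 10.16%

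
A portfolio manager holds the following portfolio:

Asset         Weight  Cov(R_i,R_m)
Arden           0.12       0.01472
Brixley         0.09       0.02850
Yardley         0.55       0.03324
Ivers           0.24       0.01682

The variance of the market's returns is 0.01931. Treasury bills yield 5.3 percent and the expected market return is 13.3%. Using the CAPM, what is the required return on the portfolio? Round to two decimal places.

β_Arden = 0.01472 / 0.01931 = 0.7623
β_Brixley = 0.02850 / 0.01931 = 1.4759
β_Yardley = 0.03324 / 0.01931 = 1.7214
β_Ivers = 0.01682 / 0.01931 = 0.8711
β_P = Σ w_i β_i = 0.12×0.7623 + 0.09×1.4759 + 0.55×1.7214 + 0.24×0.8711 = 1.3801
MRP = 13.3% − 5.3% = 8.00%
E(R_P) = R_f + β_P × MRP = 5.3% + 1.3801 × 8.0% = 16.34%

16.34%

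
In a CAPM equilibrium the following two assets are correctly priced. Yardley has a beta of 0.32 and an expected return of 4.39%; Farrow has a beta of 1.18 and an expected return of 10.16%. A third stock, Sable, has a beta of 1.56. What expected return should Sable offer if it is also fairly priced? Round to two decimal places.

MRP (SML slope) = (10.16% − 4.39%) / (1.18 − 0.32) = 5.77% / 0.86 = 6.7093%
R_f (intercept) = 4.39% − 0.32 × 6.7093% = 2.2430%
E(R_Sable) = R_f + β × MRP = 2.2430% + 1.56 × 6.7093% = 12.71%

12.71%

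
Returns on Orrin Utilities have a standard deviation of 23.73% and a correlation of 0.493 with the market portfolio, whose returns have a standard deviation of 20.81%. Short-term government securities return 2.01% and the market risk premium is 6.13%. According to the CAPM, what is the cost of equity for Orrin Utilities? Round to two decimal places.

5.46%

β = ρ × σ_i / σ_m = 0.493 × 23.73% / 20.81% = 0.5622
E(R) = 2.01% + 0.5622 × 6.13% = 5.46%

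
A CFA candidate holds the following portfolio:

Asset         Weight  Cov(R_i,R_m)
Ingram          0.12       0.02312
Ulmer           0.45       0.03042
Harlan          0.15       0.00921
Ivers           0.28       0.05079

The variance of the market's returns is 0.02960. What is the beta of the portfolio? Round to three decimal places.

1.083

β_Ingram = 0.02312 / 0.02960 = 0.7811
β_Ulmer = 0.03042 / 0.02960 = 1.0277
β_Harlan = 0.00921 / 0.02960 = 0.3111
β_Ivers = 0.05079 / 0.02960 = 1.7159
β_P = Σ w_i β_i = 0.12×0.7811 + 0.45×1.0277 + 0.15×0.3111 + 0.28×1.7159 = 1.0833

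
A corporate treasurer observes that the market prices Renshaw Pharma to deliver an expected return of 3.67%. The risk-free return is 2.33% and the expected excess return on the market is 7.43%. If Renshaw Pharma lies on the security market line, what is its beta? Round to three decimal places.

β = (E(R) − R_f) / MRP = (3.67% − 2.33%) / 7.43% = 1.34% / 7.43% = 0.180

0.180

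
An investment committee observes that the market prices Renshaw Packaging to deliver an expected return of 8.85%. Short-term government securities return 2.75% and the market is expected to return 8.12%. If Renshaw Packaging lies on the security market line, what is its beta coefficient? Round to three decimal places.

MRP = 8.12% − 2.75% = 5.37%
β = (E(R) − R_f) / MRP = (8.85% − 2.75%) / 5.37% = 6.10% / 5.37% = 1.136

1.136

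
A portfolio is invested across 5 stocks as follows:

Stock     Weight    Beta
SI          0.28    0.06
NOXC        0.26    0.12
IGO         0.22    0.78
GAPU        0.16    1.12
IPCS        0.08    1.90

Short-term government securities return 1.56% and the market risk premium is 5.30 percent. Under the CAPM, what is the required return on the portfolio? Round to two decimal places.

β_P = Σ w_i β_i = 0.28×0.06 + 0.26×0.12 + 0.22×0.78 + 0.16×1.12 + 0.08×1.90 = 0.5508
E(R_P) = R_f + β_P × MRP = 1.56% + 0.5508 × 5.30% = 4.48%

4.48%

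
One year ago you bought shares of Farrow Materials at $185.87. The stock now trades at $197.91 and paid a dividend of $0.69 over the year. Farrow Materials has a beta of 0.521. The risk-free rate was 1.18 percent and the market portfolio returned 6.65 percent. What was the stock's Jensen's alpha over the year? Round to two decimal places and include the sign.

Realised HPR = (P1 + D1 − P0) / P0 = (197.91 + 0.69 − 185.87) / 185.87 = 12.73 / 185.87 = 6.8489%
MRP = 6.65% − 1.18% = 5.47%
CAPM required = R_f + β·MRP = 1.18% + 0.521 × 5.47% = 4.02987%
α = realised − required = 6.8489% − 4.02987% = +2.82%

+2.82%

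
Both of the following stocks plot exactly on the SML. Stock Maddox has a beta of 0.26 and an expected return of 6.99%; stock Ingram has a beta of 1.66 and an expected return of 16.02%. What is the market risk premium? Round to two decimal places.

6.45%

Both satisfy E(R) = R_f + β·MRP, so the slope of the SML is
MRP = (16.02% − 6.99%) / (1.66 − 0.26) = 9.03% / 1.40 = 6.4500%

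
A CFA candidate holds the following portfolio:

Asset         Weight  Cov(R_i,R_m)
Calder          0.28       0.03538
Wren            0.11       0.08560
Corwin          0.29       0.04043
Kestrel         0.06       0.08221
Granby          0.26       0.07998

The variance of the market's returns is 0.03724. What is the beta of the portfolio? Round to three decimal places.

1.525

β_Calder = 0.03538 / 0.03724 = 0.9501
β_Wren = 0.08560 / 0.03724 = 2.2986
β_Corwin = 0.04043 / 0.03724 = 1.0857
β_Kestrel = 0.08221 / 0.03724 = 2.2076
β_Granby = 0.07998 / 0.03724 = 2.1477
β_P = Σ w_i β_i = 0.28×0.9501 + 0.11×2.2986 + 0.29×1.0857 + 0.06×2.2076 + 0.26×2.1477 = 1.5246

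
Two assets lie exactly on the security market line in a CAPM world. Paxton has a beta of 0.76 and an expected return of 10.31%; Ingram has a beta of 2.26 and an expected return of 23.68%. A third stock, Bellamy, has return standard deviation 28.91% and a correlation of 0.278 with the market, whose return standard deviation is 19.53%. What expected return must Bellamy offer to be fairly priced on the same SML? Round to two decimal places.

MRP = (23.68% − 10.31%) / (2.26 − 0.76) = 8.9133%
R_f = 10.31% − 0.76 × 8.9133% = 3.5359%
β_Bellamy = ρ·σ_i/σ_m = 0.278 × 28.91 / 19.53 = 0.4115
E(R_Bellamy) = R_f + β × MRP = 3.5359% + 0.4115 × 8.9133% = 7.20%

7.20%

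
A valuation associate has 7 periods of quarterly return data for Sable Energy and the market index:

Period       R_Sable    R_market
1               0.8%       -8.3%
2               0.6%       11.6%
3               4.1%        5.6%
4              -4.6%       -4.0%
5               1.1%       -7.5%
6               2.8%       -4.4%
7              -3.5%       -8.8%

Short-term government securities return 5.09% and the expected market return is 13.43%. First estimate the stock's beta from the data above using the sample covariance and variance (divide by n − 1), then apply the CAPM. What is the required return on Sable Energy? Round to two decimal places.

6.33%

Mean R_i = (0.8 + 0.6 + 4.1 − 4.6 + 1.1 + 2.8 − 3.5) / 7 = 0.1857%
Mean R_m = (-8.3 + 11.6 + 5.6 − 4.0 − 7.5 − 4.4 − 8.8) / 7 = -2.2571%
Σ(R_i − R̄_i)(R_m − R̄_m) = 54.8443  ⇒  Cov = 54.8443 / 6 = 9.1407
Σ(R_m − R̄_m)² = 368.1971  ⇒  Var(R_m) = 368.1971 / 6 = 61.3662
β = Cov / Var(R_m) = 9.1407 / 61.3662 = 0.1490
MRP = 13.43% − 5.09% = 8.34%
E(R) = R_f + β × MRP = 5.09% + 0.1490 × 8.34% = 6.33%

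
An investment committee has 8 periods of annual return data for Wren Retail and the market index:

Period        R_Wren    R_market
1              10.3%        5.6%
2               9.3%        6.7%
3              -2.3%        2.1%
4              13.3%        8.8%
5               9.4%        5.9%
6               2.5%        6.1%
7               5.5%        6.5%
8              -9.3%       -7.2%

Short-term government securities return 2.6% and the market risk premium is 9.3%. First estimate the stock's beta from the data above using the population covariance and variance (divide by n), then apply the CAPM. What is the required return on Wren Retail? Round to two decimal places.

15.26%

Mean R_i = (10.3 + 9.3 − 2.3 + 13.3 + 9.4 + 2.5 + 5.5 − 9.3) / 8 = 4.8375%
Mean R_m = (5.6 + 6.7 + 2.1 + 8.8 + 5.9 + 6.1 + 6.5 − 7.2) / 8 = 4.3125%
Σ(R_i − R̄_i)(R_m − R̄_m) = 238.7263  ⇒  Cov = 238.7263 / 8 = 29.8408
Σ(R_m − R̄_m)² = 175.4288  ⇒  Var(R_m) = 175.4288 / 8 = 21.9286
β = Cov / Var(R_m) = 29.8408 / 21.9286 = 1.3608
E(R) = R_f + β × MRP = 2.6% + 1.3608 × 9.3% = 15.26%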